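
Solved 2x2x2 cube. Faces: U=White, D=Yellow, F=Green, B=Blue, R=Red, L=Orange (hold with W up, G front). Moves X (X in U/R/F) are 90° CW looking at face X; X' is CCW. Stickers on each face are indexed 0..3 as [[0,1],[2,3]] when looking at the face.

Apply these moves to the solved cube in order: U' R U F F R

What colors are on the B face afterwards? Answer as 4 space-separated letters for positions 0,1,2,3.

Answer: Y B W B

Derivation:
After move 1 (U'): U=WWWW F=OOGG R=GGRR B=RRBB L=BBOO
After move 2 (R): R=RGRG U=WOWG F=OYGY D=YBYR B=WRWB
After move 3 (U): U=WWGO F=RGGY R=WRRG B=BBWB L=OYOO
After move 4 (F): F=GRYG U=WWOY R=GROG D=RWYR L=OYOB
After move 5 (F): F=YGGR U=WWBY R=ORYG D=OGYR L=OROW
After move 6 (R): R=YOGR U=WGBR F=YGGR D=OWYB B=YBWB
Query: B face = YBWB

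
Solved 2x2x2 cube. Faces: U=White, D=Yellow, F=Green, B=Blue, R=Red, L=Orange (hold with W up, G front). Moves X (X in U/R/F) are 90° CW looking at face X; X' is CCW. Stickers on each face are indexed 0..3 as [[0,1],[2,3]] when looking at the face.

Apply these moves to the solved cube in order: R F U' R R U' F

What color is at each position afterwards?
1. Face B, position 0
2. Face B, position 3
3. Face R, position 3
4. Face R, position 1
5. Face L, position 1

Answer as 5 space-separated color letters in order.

Answer: R B G W R

Derivation:
After move 1 (R): R=RRRR U=WGWG F=GYGY D=YBYB B=WBWB
After move 2 (F): F=GGYY U=WGOO R=WRGR D=RRYB L=OYOB
After move 3 (U'): U=GOWO F=OYYY R=GGGR B=WRWB L=WBOB
After move 4 (R): R=GGRG U=GYWY F=ORYB D=RWYW B=OROB
After move 5 (R): R=RGGG U=GRWB F=OWYW D=ROYO B=YRYB
After move 6 (U'): U=RBGW F=WBYW R=OWGG B=RGYB L=YROB
After move 7 (F): F=YWWB U=RBBR R=GWWG D=GOYO L=YROO
Query 1: B[0] = R
Query 2: B[3] = B
Query 3: R[3] = G
Query 4: R[1] = W
Query 5: L[1] = R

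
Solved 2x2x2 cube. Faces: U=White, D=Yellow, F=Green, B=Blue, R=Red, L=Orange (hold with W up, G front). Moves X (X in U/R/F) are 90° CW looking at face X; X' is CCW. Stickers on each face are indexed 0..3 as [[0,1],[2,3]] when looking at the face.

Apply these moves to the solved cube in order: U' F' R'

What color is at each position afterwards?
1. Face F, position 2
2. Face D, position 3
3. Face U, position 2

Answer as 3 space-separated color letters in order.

After move 1 (U'): U=WWWW F=OOGG R=GGRR B=RRBB L=BBOO
After move 2 (F'): F=OGOG U=WWGR R=YGYR D=BOYY L=BWOW
After move 3 (R'): R=GRYY U=WBGR F=OWOR D=BGYG B=YROB
Query 1: F[2] = O
Query 2: D[3] = G
Query 3: U[2] = G

Answer: O G G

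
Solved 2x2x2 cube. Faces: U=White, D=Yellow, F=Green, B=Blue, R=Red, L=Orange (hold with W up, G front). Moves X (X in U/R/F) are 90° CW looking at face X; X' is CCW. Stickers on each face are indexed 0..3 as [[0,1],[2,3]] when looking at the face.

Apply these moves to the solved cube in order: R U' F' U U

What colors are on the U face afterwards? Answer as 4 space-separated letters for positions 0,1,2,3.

After move 1 (R): R=RRRR U=WGWG F=GYGY D=YBYB B=WBWB
After move 2 (U'): U=GGWW F=OOGY R=GYRR B=RRWB L=WBOO
After move 3 (F'): F=OYOG U=GGGR R=BYYR D=BOYB L=WWOW
After move 4 (U): U=GGRG F=BYOG R=RRYR B=WWWB L=OYOW
After move 5 (U): U=RGGG F=RROG R=WWYR B=OYWB L=BYOW
Query: U face = RGGG

Answer: R G G G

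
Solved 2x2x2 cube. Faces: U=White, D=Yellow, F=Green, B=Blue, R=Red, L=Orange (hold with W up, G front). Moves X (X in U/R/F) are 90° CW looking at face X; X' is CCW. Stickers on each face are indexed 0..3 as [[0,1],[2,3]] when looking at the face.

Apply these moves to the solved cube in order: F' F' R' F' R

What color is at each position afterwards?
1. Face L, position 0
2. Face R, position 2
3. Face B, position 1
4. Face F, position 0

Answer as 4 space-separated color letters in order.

After move 1 (F'): F=GGGG U=WWRR R=YRYR D=OOYY L=OWOW
After move 2 (F'): F=GGGG U=WWYY R=OROR D=WWYY L=OROR
After move 3 (R'): R=RROO U=WBYB F=GWGY D=WGYG B=YBWB
After move 4 (F'): F=WYGG U=WBRO R=GRWO D=RRYG L=OBOY
After move 5 (R): R=WGOR U=WYRG F=WRGG D=RWYY B=OBBB
Query 1: L[0] = O
Query 2: R[2] = O
Query 3: B[1] = B
Query 4: F[0] = W

Answer: O O B W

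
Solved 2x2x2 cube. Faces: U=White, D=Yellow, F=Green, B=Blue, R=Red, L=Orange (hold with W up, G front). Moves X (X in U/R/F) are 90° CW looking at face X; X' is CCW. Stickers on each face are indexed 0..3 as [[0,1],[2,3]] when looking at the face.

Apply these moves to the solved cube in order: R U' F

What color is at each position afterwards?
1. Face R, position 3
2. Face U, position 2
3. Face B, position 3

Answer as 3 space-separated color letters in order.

After move 1 (R): R=RRRR U=WGWG F=GYGY D=YBYB B=WBWB
After move 2 (U'): U=GGWW F=OOGY R=GYRR B=RRWB L=WBOO
After move 3 (F): F=GOYO U=GGOB R=WYWR D=RGYB L=WYOB
Query 1: R[3] = R
Query 2: U[2] = O
Query 3: B[3] = B

Answer: R O B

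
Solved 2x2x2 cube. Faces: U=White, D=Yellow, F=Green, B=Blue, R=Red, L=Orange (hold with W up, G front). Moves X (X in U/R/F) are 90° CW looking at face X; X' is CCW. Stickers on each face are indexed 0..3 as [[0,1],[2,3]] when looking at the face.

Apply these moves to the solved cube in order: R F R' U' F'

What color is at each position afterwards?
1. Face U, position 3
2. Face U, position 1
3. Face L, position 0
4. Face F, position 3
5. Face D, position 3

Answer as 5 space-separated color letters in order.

After move 1 (R): R=RRRR U=WGWG F=GYGY D=YBYB B=WBWB
After move 2 (F): F=GGYY U=WGOO R=WRGR D=RRYB L=OYOB
After move 3 (R'): R=RRWG U=WWOW F=GGYO D=RGYY B=BBRB
After move 4 (U'): U=WWWO F=OYYO R=GGWG B=RRRB L=BBOB
After move 5 (F'): F=YOOY U=WWGW R=GGRG D=BBYY L=BOOW
Query 1: U[3] = W
Query 2: U[1] = W
Query 3: L[0] = B
Query 4: F[3] = Y
Query 5: D[3] = Y

Answer: W W B Y Y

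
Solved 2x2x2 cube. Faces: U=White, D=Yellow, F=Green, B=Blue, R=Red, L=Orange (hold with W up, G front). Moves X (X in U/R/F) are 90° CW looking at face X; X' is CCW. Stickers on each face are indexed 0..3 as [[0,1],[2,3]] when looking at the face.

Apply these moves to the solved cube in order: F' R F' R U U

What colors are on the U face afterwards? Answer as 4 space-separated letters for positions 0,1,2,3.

Answer: G Y Y W

Derivation:
After move 1 (F'): F=GGGG U=WWRR R=YRYR D=OOYY L=OWOW
After move 2 (R): R=YYRR U=WGRG F=GOGY D=OBYB B=RBWB
After move 3 (F'): F=OYGG U=WGYR R=BYOR D=WWYB L=OGOR
After move 4 (R): R=OBRY U=WYYG F=OWGB D=WWYR B=RBGB
After move 5 (U): U=YWGY F=OBGB R=RBRY B=OGGB L=OWOR
After move 6 (U): U=GYYW F=RBGB R=OGRY B=OWGB L=OBOR
Query: U face = GYYW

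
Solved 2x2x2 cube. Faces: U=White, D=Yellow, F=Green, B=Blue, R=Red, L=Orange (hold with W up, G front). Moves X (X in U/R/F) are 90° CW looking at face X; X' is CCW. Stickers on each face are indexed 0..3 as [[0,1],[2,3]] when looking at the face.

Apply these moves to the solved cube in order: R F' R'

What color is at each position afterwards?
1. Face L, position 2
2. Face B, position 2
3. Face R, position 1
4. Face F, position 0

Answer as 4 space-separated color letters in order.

After move 1 (R): R=RRRR U=WGWG F=GYGY D=YBYB B=WBWB
After move 2 (F'): F=YYGG U=WGRR R=BRYR D=OOYB L=OGOW
After move 3 (R'): R=RRBY U=WWRW F=YGGR D=OYYG B=BBOB
Query 1: L[2] = O
Query 2: B[2] = O
Query 3: R[1] = R
Query 4: F[0] = Y

Answer: O O R Y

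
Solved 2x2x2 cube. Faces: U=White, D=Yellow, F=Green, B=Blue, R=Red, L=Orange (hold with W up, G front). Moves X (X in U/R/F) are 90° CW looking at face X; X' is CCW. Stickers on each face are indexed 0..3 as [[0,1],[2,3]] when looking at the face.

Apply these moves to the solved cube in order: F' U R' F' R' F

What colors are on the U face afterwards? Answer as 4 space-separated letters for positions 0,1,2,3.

After move 1 (F'): F=GGGG U=WWRR R=YRYR D=OOYY L=OWOW
After move 2 (U): U=RWRW F=YRGG R=BBYR B=OWBB L=GGOW
After move 3 (R'): R=BRBY U=RBRO F=YWGW D=ORYG B=YWOB
After move 4 (F'): F=WWYG U=RBBB R=RROY D=GWYG L=GOOR
After move 5 (R'): R=RYRO U=ROBY F=WBYB D=GWYG B=GWWB
After move 6 (F): F=YWBB U=RORO R=BYYO D=RRYG L=GGOW
Query: U face = RORO

Answer: R O R O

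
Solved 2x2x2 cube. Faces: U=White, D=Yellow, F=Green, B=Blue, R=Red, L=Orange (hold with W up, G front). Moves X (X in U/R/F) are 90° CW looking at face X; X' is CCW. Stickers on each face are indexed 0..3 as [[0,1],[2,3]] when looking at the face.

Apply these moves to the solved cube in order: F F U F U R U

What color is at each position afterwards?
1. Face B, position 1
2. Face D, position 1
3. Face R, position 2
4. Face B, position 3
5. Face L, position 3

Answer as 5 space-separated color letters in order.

Answer: O B R B W

Derivation:
After move 1 (F): F=GGGG U=WWOO R=WRWR D=RRYY L=OYOY
After move 2 (F): F=GGGG U=WWYY R=OROR D=WWYY L=OROR
After move 3 (U): U=YWYW F=ORGG R=BBOR B=ORBB L=GGOR
After move 4 (F): F=GOGR U=YWRG R=YBWR D=OBYY L=GWOW
After move 5 (U): U=RYGW F=YBGR R=ORWR B=GWBB L=GOOW
After move 6 (R): R=WORR U=RBGR F=YBGY D=OBYG B=WWYB
After move 7 (U): U=GRRB F=WOGY R=WWRR B=GOYB L=YBOW
Query 1: B[1] = O
Query 2: D[1] = B
Query 3: R[2] = R
Query 4: B[3] = B
Query 5: L[3] = W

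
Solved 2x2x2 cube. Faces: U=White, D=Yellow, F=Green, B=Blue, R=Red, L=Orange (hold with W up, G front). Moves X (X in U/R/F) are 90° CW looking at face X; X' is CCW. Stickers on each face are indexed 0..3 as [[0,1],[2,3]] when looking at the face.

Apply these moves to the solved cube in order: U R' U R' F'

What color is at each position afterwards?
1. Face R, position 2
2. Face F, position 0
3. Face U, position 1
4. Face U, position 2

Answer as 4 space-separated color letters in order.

Answer: Y W Y O

Derivation:
After move 1 (U): U=WWWW F=RRGG R=BBRR B=OOBB L=GGOO
After move 2 (R'): R=BRBR U=WBWO F=RWGW D=YRYG B=YOYB
After move 3 (U): U=WWOB F=BRGW R=YOBR B=GGYB L=RWOO
After move 4 (R'): R=ORYB U=WYOG F=BWGB D=YRYW B=GGRB
After move 5 (F'): F=WBBG U=WYOY R=RRYB D=WOYW L=RGOO
Query 1: R[2] = Y
Query 2: F[0] = W
Query 3: U[1] = Y
Query 4: U[2] = O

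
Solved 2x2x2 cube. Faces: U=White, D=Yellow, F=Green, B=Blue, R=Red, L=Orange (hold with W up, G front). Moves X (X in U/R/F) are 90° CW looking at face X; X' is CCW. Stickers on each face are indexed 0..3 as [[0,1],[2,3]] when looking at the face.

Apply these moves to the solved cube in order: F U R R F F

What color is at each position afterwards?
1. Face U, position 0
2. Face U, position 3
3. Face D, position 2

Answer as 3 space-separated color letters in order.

After move 1 (F): F=GGGG U=WWOO R=WRWR D=RRYY L=OYOY
After move 2 (U): U=OWOW F=WRGG R=BBWR B=OYBB L=GGOY
After move 3 (R): R=WBRB U=OROG F=WRGY D=RBYO B=WYWB
After move 4 (R): R=RWBB U=OROY F=WBGO D=RWYW B=GYRB
After move 5 (F): F=GWOB U=ORYG R=OWYB D=BRYW L=GROW
After move 6 (F): F=OGBW U=ORWR R=YWGB D=YOYW L=GBOR
Query 1: U[0] = O
Query 2: U[3] = R
Query 3: D[2] = Y

Answer: O R Y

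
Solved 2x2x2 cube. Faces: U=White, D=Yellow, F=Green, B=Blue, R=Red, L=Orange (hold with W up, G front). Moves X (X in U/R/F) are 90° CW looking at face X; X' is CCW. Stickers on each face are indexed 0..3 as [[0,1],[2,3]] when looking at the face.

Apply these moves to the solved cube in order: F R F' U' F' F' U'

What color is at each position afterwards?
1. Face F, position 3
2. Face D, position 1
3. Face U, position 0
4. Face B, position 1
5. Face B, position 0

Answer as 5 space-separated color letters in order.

Answer: O W R Y O

Derivation:
After move 1 (F): F=GGGG U=WWOO R=WRWR D=RRYY L=OYOY
After move 2 (R): R=WWRR U=WGOG F=GRGY D=RBYB B=OBWB
After move 3 (F'): F=RYGG U=WGWR R=BWRR D=YYYB L=OGOO
After move 4 (U'): U=GRWW F=OGGG R=RYRR B=BWWB L=OBOO
After move 5 (F'): F=GGOG U=GRRR R=YYYR D=BOYB L=OWOW
After move 6 (F'): F=GGGO U=GRYY R=OYBR D=WWYB L=OROR
After move 7 (U'): U=RYGY F=ORGO R=GGBR B=OYWB L=BWOR
Query 1: F[3] = O
Query 2: D[1] = W
Query 3: U[0] = R
Query 4: B[1] = Y
Query 5: B[0] = O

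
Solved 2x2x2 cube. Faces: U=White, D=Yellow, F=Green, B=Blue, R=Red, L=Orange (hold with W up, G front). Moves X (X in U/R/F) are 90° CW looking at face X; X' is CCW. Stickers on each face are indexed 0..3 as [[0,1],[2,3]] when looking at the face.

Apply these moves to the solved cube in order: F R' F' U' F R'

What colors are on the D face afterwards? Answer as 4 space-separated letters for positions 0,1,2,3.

After move 1 (F): F=GGGG U=WWOO R=WRWR D=RRYY L=OYOY
After move 2 (R'): R=RRWW U=WBOB F=GWGO D=RGYG B=YBRB
After move 3 (F'): F=WOGG U=WBRW R=GRRW D=YYYG L=OBOO
After move 4 (U'): U=BWWR F=OBGG R=WORW B=GRRB L=YBOO
After move 5 (F): F=GOGB U=BWOB R=WORW D=RWYG L=YYOY
After move 6 (R'): R=OWWR U=BROG F=GWGB D=ROYB B=GRWB
Query: D face = ROYB

Answer: R O Y B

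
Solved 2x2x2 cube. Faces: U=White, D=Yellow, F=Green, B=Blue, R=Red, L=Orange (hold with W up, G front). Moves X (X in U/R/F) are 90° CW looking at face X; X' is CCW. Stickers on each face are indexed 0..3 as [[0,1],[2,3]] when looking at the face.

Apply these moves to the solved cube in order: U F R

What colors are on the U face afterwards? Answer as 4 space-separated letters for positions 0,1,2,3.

Answer: W R O R

Derivation:
After move 1 (U): U=WWWW F=RRGG R=BBRR B=OOBB L=GGOO
After move 2 (F): F=GRGR U=WWOG R=WBWR D=RBYY L=GYOY
After move 3 (R): R=WWRB U=WROR F=GBGY D=RBYO B=GOWB
Query: U face = WROR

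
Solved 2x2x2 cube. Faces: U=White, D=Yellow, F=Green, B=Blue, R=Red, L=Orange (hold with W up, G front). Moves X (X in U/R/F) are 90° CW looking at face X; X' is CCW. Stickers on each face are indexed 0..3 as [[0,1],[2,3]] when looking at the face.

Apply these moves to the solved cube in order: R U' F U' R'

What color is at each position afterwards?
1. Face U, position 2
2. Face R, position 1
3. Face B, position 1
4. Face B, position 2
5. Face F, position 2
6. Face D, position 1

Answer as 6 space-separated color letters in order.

After move 1 (R): R=RRRR U=WGWG F=GYGY D=YBYB B=WBWB
After move 2 (U'): U=GGWW F=OOGY R=GYRR B=RRWB L=WBOO
After move 3 (F): F=GOYO U=GGOB R=WYWR D=RGYB L=WYOB
After move 4 (U'): U=GBGO F=WYYO R=GOWR B=WYWB L=RROB
After move 5 (R'): R=ORGW U=GWGW F=WBYO D=RYYO B=BYGB
Query 1: U[2] = G
Query 2: R[1] = R
Query 3: B[1] = Y
Query 4: B[2] = G
Query 5: F[2] = Y
Query 6: D[1] = Y

Answer: G R Y G Y Y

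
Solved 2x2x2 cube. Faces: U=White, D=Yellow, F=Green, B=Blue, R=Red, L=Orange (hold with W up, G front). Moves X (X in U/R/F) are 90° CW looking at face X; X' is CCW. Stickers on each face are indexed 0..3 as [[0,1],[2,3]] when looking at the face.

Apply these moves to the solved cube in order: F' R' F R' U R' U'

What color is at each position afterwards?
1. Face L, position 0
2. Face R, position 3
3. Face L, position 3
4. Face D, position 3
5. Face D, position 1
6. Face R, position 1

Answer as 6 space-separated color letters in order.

Answer: W R G W Y W

Derivation:
After move 1 (F'): F=GGGG U=WWRR R=YRYR D=OOYY L=OWOW
After move 2 (R'): R=RRYY U=WBRB F=GWGR D=OGYG B=YBOB
After move 3 (F): F=GGRW U=WBWW R=RRBY D=YRYG L=OOOG
After move 4 (R'): R=RYRB U=WOWY F=GBRW D=YGYW B=GBRB
After move 5 (U): U=WWYO F=RYRW R=GBRB B=OORB L=GBOG
After move 6 (R'): R=BBGR U=WRYO F=RWRO D=YYYW B=WOGB
After move 7 (U'): U=ROWY F=GBRO R=RWGR B=BBGB L=WOOG
Query 1: L[0] = W
Query 2: R[3] = R
Query 3: L[3] = G
Query 4: D[3] = W
Query 5: D[1] = Y
Query 6: R[1] = W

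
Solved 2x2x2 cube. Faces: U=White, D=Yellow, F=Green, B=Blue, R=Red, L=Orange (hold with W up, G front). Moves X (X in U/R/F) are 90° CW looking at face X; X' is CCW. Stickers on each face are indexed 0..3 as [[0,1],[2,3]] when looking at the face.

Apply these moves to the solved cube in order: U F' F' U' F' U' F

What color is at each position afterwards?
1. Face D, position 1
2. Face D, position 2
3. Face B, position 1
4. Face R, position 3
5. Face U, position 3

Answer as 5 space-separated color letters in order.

After move 1 (U): U=WWWW F=RRGG R=BBRR B=OOBB L=GGOO
After move 2 (F'): F=RGRG U=WWBR R=YBYR D=GOYY L=GWOW
After move 3 (F'): F=GGRR U=WWYY R=OBGR D=WWYY L=GROB
After move 4 (U'): U=WYWY F=GRRR R=GGGR B=OBBB L=OOOB
After move 5 (F'): F=RRGR U=WYGG R=WGWR D=OBYY L=OYOW
After move 6 (U'): U=YGWG F=OYGR R=RRWR B=WGBB L=OBOW
After move 7 (F): F=GORY U=YGWB R=WRGR D=WRYY L=OOOB
Query 1: D[1] = R
Query 2: D[2] = Y
Query 3: B[1] = G
Query 4: R[3] = R
Query 5: U[3] = B

Answer: R Y G R B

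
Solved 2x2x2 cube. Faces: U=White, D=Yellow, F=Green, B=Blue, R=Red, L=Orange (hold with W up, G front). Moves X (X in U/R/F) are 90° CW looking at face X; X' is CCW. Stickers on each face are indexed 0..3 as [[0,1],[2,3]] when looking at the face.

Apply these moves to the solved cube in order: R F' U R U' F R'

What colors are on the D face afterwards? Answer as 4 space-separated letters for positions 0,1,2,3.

Answer: R Y Y Y

Derivation:
After move 1 (R): R=RRRR U=WGWG F=GYGY D=YBYB B=WBWB
After move 2 (F'): F=YYGG U=WGRR R=BRYR D=OOYB L=OGOW
After move 3 (U): U=RWRG F=BRGG R=WBYR B=OGWB L=YYOW
After move 4 (R): R=YWRB U=RRRG F=BOGB D=OWYO B=GGWB
After move 5 (U'): U=RGRR F=YYGB R=BORB B=YWWB L=GGOW
After move 6 (F): F=GYBY U=RGWG R=RORB D=RBYO L=GOOW
After move 7 (R'): R=OBRR U=RWWY F=GGBG D=RYYY B=OWBB
Query: D face = RYYY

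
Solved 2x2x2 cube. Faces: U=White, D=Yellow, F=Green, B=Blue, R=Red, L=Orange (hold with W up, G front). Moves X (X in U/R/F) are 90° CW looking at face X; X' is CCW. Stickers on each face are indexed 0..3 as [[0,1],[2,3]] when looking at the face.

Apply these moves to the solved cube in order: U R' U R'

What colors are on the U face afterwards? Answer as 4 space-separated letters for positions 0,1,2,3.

Answer: W Y O G

Derivation:
After move 1 (U): U=WWWW F=RRGG R=BBRR B=OOBB L=GGOO
After move 2 (R'): R=BRBR U=WBWO F=RWGW D=YRYG B=YOYB
After move 3 (U): U=WWOB F=BRGW R=YOBR B=GGYB L=RWOO
After move 4 (R'): R=ORYB U=WYOG F=BWGB D=YRYW B=GGRB
Query: U face = WYOG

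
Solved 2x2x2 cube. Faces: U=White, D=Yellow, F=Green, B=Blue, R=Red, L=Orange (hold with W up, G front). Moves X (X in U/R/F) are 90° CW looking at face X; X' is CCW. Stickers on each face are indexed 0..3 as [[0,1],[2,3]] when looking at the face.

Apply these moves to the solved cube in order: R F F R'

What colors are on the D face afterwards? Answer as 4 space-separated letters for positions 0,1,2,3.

Answer: G G Y G

Derivation:
After move 1 (R): R=RRRR U=WGWG F=GYGY D=YBYB B=WBWB
After move 2 (F): F=GGYY U=WGOO R=WRGR D=RRYB L=OYOB
After move 3 (F): F=YGYG U=WGBY R=OROR D=GWYB L=OROR
After move 4 (R'): R=RROO U=WWBW F=YGYY D=GGYG B=BBWB
Query: D face = GGYG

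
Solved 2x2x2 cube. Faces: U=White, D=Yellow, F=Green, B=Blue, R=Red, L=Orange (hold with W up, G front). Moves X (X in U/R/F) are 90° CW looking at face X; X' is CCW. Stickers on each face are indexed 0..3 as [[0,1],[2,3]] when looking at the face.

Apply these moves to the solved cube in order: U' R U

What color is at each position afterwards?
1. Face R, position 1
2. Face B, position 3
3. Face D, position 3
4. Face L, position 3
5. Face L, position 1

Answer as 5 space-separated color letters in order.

Answer: R B R O Y

Derivation:
After move 1 (U'): U=WWWW F=OOGG R=GGRR B=RRBB L=BBOO
After move 2 (R): R=RGRG U=WOWG F=OYGY D=YBYR B=WRWB
After move 3 (U): U=WWGO F=RGGY R=WRRG B=BBWB L=OYOO
Query 1: R[1] = R
Query 2: B[3] = B
Query 3: D[3] = R
Query 4: L[3] = O
Query 5: L[1] = Y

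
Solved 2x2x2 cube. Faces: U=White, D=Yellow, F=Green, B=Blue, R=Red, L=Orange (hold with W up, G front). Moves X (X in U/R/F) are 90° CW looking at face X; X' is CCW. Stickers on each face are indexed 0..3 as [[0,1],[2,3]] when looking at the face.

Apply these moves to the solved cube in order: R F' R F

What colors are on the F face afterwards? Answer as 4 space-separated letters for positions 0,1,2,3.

Answer: G Y B O

Derivation:
After move 1 (R): R=RRRR U=WGWG F=GYGY D=YBYB B=WBWB
After move 2 (F'): F=YYGG U=WGRR R=BRYR D=OOYB L=OGOW
After move 3 (R): R=YBRR U=WYRG F=YOGB D=OWYW B=RBGB
After move 4 (F): F=GYBO U=WYWG R=RBGR D=RYYW L=OOOW
Query: F face = GYBO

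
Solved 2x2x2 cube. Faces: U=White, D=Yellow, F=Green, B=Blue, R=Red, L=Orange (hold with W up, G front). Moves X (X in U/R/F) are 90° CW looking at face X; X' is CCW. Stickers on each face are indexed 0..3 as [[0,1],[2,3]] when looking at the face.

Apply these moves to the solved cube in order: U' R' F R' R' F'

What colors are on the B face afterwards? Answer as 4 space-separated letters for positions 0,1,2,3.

Answer: W R O B

Derivation:
After move 1 (U'): U=WWWW F=OOGG R=GGRR B=RRBB L=BBOO
After move 2 (R'): R=GRGR U=WBWR F=OWGW D=YOYG B=YRYB
After move 3 (F): F=GOWW U=WBOB R=WRRR D=GGYG L=BYOO
After move 4 (R'): R=RRWR U=WYOY F=GBWB D=GOYW B=GRGB
After move 5 (R'): R=RRRW U=WGOG F=GYWY D=GBYB B=WROB
After move 6 (F'): F=YYGW U=WGRR R=BRGW D=YOYB L=BGOO
Query: B face = WROB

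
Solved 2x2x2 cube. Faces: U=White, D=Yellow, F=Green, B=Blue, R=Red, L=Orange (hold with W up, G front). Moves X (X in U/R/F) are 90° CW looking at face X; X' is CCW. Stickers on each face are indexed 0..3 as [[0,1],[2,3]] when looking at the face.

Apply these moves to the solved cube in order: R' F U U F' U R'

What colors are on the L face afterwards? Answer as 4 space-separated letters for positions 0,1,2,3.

After move 1 (R'): R=RRRR U=WBWB F=GWGW D=YGYG B=YBYB
After move 2 (F): F=GGWW U=WBOO R=WRBR D=RRYG L=OYOG
After move 3 (U): U=OWOB F=WRWW R=YBBR B=OYYB L=GGOG
After move 4 (U): U=OOBW F=YBWW R=OYBR B=GGYB L=WROG
After move 5 (F'): F=BWYW U=OOOB R=RYRR D=RGYG L=WWOB
After move 6 (U): U=OOBO F=RYYW R=GGRR B=WWYB L=BWOB
After move 7 (R'): R=GRGR U=OYBW F=ROYO D=RYYW B=GWGB
Query: L face = BWOB

Answer: B W O B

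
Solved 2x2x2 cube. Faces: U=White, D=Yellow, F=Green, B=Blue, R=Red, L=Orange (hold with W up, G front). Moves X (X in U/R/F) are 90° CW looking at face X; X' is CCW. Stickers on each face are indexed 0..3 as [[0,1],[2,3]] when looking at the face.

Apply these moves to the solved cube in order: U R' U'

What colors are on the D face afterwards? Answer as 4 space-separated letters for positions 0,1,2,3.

After move 1 (U): U=WWWW F=RRGG R=BBRR B=OOBB L=GGOO
After move 2 (R'): R=BRBR U=WBWO F=RWGW D=YRYG B=YOYB
After move 3 (U'): U=BOWW F=GGGW R=RWBR B=BRYB L=YOOO
Query: D face = YRYG

Answer: Y R Y G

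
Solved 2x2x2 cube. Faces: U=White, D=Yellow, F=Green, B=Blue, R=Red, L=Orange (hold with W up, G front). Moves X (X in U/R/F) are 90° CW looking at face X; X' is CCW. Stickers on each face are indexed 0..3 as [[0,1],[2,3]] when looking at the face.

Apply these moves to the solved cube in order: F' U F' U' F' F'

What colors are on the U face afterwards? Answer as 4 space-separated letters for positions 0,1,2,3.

After move 1 (F'): F=GGGG U=WWRR R=YRYR D=OOYY L=OWOW
After move 2 (U): U=RWRW F=YRGG R=BBYR B=OWBB L=GGOW
After move 3 (F'): F=RGYG U=RWBY R=OBOR D=GWYY L=GWOR
After move 4 (U'): U=WYRB F=GWYG R=RGOR B=OBBB L=OWOR
After move 5 (F'): F=WGGY U=WYRO R=WGGR D=WRYY L=OBOR
After move 6 (F'): F=GYWG U=WYWG R=RGWR D=BRYY L=OOOR
Query: U face = WYWG

Answer: W Y W G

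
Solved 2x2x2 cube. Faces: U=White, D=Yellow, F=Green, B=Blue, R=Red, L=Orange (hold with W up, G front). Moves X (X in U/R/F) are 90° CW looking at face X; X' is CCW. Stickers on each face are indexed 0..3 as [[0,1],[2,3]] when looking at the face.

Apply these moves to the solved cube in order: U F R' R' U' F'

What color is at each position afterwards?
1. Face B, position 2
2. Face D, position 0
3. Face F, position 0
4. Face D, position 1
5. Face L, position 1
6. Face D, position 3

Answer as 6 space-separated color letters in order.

After move 1 (U): U=WWWW F=RRGG R=BBRR B=OOBB L=GGOO
After move 2 (F): F=GRGR U=WWOG R=WBWR D=RBYY L=GYOY
After move 3 (R'): R=BRWW U=WBOO F=GWGG D=RRYR B=YOBB
After move 4 (R'): R=RWBW U=WBOY F=GBGO D=RWYG B=RORB
After move 5 (U'): U=BYWO F=GYGO R=GBBW B=RWRB L=ROOY
After move 6 (F'): F=YOGG U=BYGB R=WBRW D=OYYG L=ROOW
Query 1: B[2] = R
Query 2: D[0] = O
Query 3: F[0] = Y
Query 4: D[1] = Y
Query 5: L[1] = O
Query 6: D[3] = G

Answer: R O Y Y O G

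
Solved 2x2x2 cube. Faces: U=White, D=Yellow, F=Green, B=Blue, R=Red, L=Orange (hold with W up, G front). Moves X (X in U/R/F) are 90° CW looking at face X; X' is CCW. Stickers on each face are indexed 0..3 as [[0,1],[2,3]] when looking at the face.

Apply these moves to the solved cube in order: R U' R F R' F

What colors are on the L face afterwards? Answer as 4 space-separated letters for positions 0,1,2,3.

After move 1 (R): R=RRRR U=WGWG F=GYGY D=YBYB B=WBWB
After move 2 (U'): U=GGWW F=OOGY R=GYRR B=RRWB L=WBOO
After move 3 (R): R=RGRY U=GOWY F=OBGB D=YWYR B=WRGB
After move 4 (F): F=GOBB U=GOOB R=WGYY D=RRYR L=WYOW
After move 5 (R'): R=GYWY U=GGOW F=GOBB D=ROYB B=RRRB
After move 6 (F): F=BGBO U=GGWY R=OYWY D=WGYB L=WROO
Query: L face = WROO

Answer: W R O O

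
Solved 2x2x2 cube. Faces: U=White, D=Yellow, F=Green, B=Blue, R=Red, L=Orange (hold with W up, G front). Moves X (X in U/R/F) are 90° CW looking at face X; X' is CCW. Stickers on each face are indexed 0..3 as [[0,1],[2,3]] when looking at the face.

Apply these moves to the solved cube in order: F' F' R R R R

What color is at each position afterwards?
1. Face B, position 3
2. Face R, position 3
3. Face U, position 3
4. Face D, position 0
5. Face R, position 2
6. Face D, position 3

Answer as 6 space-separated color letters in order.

After move 1 (F'): F=GGGG U=WWRR R=YRYR D=OOYY L=OWOW
After move 2 (F'): F=GGGG U=WWYY R=OROR D=WWYY L=OROR
After move 3 (R): R=OORR U=WGYG F=GWGY D=WBYB B=YBWB
After move 4 (R): R=RORO U=WWYY F=GBGB D=WWYY B=GBGB
After move 5 (R): R=RROO U=WBYB F=GWGY D=WGYG B=YBWB
After move 6 (R): R=OROR U=WWYY F=GGGG D=WWYY B=BBBB
Query 1: B[3] = B
Query 2: R[3] = R
Query 3: U[3] = Y
Query 4: D[0] = W
Query 5: R[2] = O
Query 6: D[3] = Y

Answer: B R Y W O Y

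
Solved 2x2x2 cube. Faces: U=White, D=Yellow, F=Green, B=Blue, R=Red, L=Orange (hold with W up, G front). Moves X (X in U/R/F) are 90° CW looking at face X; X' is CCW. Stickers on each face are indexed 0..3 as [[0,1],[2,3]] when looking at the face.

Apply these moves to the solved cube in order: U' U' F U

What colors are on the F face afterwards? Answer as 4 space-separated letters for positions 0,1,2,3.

After move 1 (U'): U=WWWW F=OOGG R=GGRR B=RRBB L=BBOO
After move 2 (U'): U=WWWW F=BBGG R=OORR B=GGBB L=RROO
After move 3 (F): F=GBGB U=WWOR R=WOWR D=ROYY L=RYOY
After move 4 (U): U=OWRW F=WOGB R=GGWR B=RYBB L=GBOY
Query: F face = WOGB

Answer: W O G B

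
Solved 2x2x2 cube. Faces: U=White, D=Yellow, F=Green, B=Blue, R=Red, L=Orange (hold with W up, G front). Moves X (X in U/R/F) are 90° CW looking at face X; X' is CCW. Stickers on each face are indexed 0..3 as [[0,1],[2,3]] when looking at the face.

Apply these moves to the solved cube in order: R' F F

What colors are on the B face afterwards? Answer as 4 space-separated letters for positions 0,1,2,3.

After move 1 (R'): R=RRRR U=WBWB F=GWGW D=YGYG B=YBYB
After move 2 (F): F=GGWW U=WBOO R=WRBR D=RRYG L=OYOG
After move 3 (F): F=WGWG U=WBGY R=OROR D=BWYG L=OROR
Query: B face = YBYB

Answer: Y B Y B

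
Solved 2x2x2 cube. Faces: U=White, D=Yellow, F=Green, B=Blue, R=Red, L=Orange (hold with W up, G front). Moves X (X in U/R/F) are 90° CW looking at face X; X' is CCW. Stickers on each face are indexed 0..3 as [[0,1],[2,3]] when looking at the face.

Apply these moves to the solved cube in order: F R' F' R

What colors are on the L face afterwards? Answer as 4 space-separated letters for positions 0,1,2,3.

After move 1 (F): F=GGGG U=WWOO R=WRWR D=RRYY L=OYOY
After move 2 (R'): R=RRWW U=WBOB F=GWGO D=RGYG B=YBRB
After move 3 (F'): F=WOGG U=WBRW R=GRRW D=YYYG L=OBOO
After move 4 (R): R=RGWR U=WORG F=WYGG D=YRYY B=WBBB
Query: L face = OBOO

Answer: O B O O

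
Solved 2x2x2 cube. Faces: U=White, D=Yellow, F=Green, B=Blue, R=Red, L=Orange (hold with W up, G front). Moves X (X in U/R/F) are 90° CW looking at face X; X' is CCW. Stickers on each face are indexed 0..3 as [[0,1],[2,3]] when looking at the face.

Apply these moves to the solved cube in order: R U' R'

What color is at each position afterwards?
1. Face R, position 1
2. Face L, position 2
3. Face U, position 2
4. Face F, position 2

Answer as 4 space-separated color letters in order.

After move 1 (R): R=RRRR U=WGWG F=GYGY D=YBYB B=WBWB
After move 2 (U'): U=GGWW F=OOGY R=GYRR B=RRWB L=WBOO
After move 3 (R'): R=YRGR U=GWWR F=OGGW D=YOYY B=BRBB
Query 1: R[1] = R
Query 2: L[2] = O
Query 3: U[2] = W
Query 4: F[2] = G

Answer: R O W G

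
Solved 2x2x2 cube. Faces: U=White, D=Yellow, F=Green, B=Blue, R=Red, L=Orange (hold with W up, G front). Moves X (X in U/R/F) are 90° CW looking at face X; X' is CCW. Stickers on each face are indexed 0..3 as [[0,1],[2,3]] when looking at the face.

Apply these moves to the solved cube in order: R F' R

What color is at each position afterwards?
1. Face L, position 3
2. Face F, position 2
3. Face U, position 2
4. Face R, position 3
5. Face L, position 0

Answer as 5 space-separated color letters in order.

Answer: W G R R O

Derivation:
After move 1 (R): R=RRRR U=WGWG F=GYGY D=YBYB B=WBWB
After move 2 (F'): F=YYGG U=WGRR R=BRYR D=OOYB L=OGOW
After move 3 (R): R=YBRR U=WYRG F=YOGB D=OWYW B=RBGB
Query 1: L[3] = W
Query 2: F[2] = G
Query 3: U[2] = R
Query 4: R[3] = R
Query 5: L[0] = O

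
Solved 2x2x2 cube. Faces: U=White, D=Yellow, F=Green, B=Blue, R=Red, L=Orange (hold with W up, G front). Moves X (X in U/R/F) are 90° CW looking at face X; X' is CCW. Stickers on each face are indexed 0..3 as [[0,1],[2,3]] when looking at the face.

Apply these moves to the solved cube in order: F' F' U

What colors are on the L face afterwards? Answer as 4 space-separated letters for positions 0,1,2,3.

After move 1 (F'): F=GGGG U=WWRR R=YRYR D=OOYY L=OWOW
After move 2 (F'): F=GGGG U=WWYY R=OROR D=WWYY L=OROR
After move 3 (U): U=YWYW F=ORGG R=BBOR B=ORBB L=GGOR
Query: L face = GGOR

Answer: G G O R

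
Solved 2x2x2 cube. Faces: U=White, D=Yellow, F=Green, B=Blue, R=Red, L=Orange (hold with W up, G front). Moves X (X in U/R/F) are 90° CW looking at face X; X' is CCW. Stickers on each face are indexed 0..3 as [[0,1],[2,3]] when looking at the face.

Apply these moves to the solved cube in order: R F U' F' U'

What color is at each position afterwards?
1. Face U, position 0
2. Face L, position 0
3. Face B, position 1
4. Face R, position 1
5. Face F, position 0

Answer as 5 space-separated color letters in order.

After move 1 (R): R=RRRR U=WGWG F=GYGY D=YBYB B=WBWB
After move 2 (F): F=GGYY U=WGOO R=WRGR D=RRYB L=OYOB
After move 3 (U'): U=GOWO F=OYYY R=GGGR B=WRWB L=WBOB
After move 4 (F'): F=YYOY U=GOGG R=RGRR D=BBYB L=WOOW
After move 5 (U'): U=OGGG F=WOOY R=YYRR B=RGWB L=WROW
Query 1: U[0] = O
Query 2: L[0] = W
Query 3: B[1] = G
Query 4: R[1] = Y
Query 5: F[0] = W

Answer: O W G Y W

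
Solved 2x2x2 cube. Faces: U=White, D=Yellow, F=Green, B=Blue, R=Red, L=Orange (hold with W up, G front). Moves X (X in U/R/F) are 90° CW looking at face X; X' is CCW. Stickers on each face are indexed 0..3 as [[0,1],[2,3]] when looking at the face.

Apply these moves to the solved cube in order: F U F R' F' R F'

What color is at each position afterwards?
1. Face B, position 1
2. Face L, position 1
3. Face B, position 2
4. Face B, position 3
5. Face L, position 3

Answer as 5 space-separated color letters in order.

After move 1 (F): F=GGGG U=WWOO R=WRWR D=RRYY L=OYOY
After move 2 (U): U=OWOW F=WRGG R=BBWR B=OYBB L=GGOY
After move 3 (F): F=GWGR U=OWYG R=OBWR D=WBYY L=GROR
After move 4 (R'): R=BROW U=OBYO F=GWGG D=WWYR B=YYBB
After move 5 (F'): F=WGGG U=OBBO R=WRWW D=RRYR L=GOOY
After move 6 (R): R=WWWR U=OGBG F=WRGR D=RBYY B=OYBB
After move 7 (F'): F=RRWG U=OGWW R=BWRR D=OYYY L=GGOB
Query 1: B[1] = Y
Query 2: L[1] = G
Query 3: B[2] = B
Query 4: B[3] = B
Query 5: L[3] = B

Answer: Y G B B B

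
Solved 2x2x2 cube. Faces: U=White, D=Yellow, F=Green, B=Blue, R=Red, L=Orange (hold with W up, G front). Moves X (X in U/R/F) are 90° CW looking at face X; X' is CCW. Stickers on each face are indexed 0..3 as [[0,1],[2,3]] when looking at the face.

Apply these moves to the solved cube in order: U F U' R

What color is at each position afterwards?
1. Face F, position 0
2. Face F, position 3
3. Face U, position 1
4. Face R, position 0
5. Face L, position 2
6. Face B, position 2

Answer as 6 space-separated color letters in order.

Answer: G Y Y W O G

Derivation:
After move 1 (U): U=WWWW F=RRGG R=BBRR B=OOBB L=GGOO
After move 2 (F): F=GRGR U=WWOG R=WBWR D=RBYY L=GYOY
After move 3 (U'): U=WGWO F=GYGR R=GRWR B=WBBB L=OOOY
After move 4 (R): R=WGRR U=WYWR F=GBGY D=RBYW B=OBGB
Query 1: F[0] = G
Query 2: F[3] = Y
Query 3: U[1] = Y
Query 4: R[0] = W
Query 5: L[2] = O
Query 6: B[2] = G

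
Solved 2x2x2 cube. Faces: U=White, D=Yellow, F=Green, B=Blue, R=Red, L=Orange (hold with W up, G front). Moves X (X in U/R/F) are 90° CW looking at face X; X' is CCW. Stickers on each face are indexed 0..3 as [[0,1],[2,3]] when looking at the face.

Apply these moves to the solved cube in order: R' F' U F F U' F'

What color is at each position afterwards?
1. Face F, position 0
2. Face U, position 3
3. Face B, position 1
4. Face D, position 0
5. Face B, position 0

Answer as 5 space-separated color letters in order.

Answer: Y W B B W

Derivation:
After move 1 (R'): R=RRRR U=WBWB F=GWGW D=YGYG B=YBYB
After move 2 (F'): F=WWGG U=WBRR R=GRYR D=OOYG L=OBOW
After move 3 (U): U=RWRB F=GRGG R=YBYR B=OBYB L=WWOW
After move 4 (F): F=GGGR U=RWWW R=RBBR D=YYYG L=WOOO
After move 5 (F): F=GGRG U=RWOO R=WBWR D=BRYG L=WYOY
After move 6 (U'): U=WORO F=WYRG R=GGWR B=WBYB L=OBOY
After move 7 (F'): F=YGWR U=WOGW R=RGBR D=BYYG L=OOOR
Query 1: F[0] = Y
Query 2: U[3] = W
Query 3: B[1] = B
Query 4: D[0] = B
Query 5: B[0] = W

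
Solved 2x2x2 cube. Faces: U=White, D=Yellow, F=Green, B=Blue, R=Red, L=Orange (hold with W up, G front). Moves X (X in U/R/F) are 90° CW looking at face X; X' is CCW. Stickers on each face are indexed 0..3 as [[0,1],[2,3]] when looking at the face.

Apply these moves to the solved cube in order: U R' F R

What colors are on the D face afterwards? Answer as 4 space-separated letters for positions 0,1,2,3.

After move 1 (U): U=WWWW F=RRGG R=BBRR B=OOBB L=GGOO
After move 2 (R'): R=BRBR U=WBWO F=RWGW D=YRYG B=YOYB
After move 3 (F): F=GRWW U=WBOG R=WROR D=BBYG L=GYOR
After move 4 (R): R=OWRR U=WROW F=GBWG D=BYYY B=GOBB
Query: D face = BYYY

Answer: B Y Y Y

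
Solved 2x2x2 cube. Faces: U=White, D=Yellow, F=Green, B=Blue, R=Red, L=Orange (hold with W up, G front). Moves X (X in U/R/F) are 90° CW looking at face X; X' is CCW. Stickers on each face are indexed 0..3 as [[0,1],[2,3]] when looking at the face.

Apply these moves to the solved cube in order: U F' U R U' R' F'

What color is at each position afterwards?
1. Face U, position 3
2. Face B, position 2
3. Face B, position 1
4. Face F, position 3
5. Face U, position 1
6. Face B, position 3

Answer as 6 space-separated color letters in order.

After move 1 (U): U=WWWW F=RRGG R=BBRR B=OOBB L=GGOO
After move 2 (F'): F=RGRG U=WWBR R=YBYR D=GOYY L=GWOW
After move 3 (U): U=BWRW F=YBRG R=OOYR B=GWBB L=RGOW
After move 4 (R): R=YORO U=BBRG F=YORY D=GBYG B=WWWB
After move 5 (U'): U=BGBR F=RGRY R=YORO B=YOWB L=WWOW
After move 6 (R'): R=OOYR U=BWBY F=RGRR D=GGYY B=GOBB
After move 7 (F'): F=GRRR U=BWOY R=GOGR D=WWYY L=WYOB
Query 1: U[3] = Y
Query 2: B[2] = B
Query 3: B[1] = O
Query 4: F[3] = R
Query 5: U[1] = W
Query 6: B[3] = B

Answer: Y B O R W B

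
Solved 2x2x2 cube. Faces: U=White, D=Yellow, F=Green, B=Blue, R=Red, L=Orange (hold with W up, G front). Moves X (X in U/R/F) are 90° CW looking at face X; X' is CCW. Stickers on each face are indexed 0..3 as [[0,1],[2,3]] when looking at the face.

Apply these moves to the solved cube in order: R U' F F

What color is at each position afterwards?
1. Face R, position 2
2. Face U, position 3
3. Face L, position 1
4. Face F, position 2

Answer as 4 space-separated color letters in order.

After move 1 (R): R=RRRR U=WGWG F=GYGY D=YBYB B=WBWB
After move 2 (U'): U=GGWW F=OOGY R=GYRR B=RRWB L=WBOO
After move 3 (F): F=GOYO U=GGOB R=WYWR D=RGYB L=WYOB
After move 4 (F): F=YGOO U=GGBY R=OYBR D=WWYB L=WROG
Query 1: R[2] = B
Query 2: U[3] = Y
Query 3: L[1] = R
Query 4: F[2] = O

Answer: B Y R O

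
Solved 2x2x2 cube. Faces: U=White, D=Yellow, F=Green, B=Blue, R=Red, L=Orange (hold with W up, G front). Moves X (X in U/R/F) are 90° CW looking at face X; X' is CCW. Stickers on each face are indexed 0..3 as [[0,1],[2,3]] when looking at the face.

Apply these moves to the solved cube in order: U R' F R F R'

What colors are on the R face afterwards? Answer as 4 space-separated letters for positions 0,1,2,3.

Answer: W R O W

Derivation:
After move 1 (U): U=WWWW F=RRGG R=BBRR B=OOBB L=GGOO
After move 2 (R'): R=BRBR U=WBWO F=RWGW D=YRYG B=YOYB
After move 3 (F): F=GRWW U=WBOG R=WROR D=BBYG L=GYOR
After move 4 (R): R=OWRR U=WROW F=GBWG D=BYYY B=GOBB
After move 5 (F): F=WGGB U=WRRY R=OWWR D=ROYY L=GBOY
After move 6 (R'): R=WROW U=WBRG F=WRGY D=RGYB B=YOOB
Query: R face = WROW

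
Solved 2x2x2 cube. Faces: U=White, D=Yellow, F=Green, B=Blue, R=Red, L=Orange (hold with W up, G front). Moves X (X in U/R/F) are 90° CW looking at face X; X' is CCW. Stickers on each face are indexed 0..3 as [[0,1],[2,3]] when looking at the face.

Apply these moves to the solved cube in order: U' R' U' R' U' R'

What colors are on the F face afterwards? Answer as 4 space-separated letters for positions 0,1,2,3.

Answer: Y G G W

Derivation:
After move 1 (U'): U=WWWW F=OOGG R=GGRR B=RRBB L=BBOO
After move 2 (R'): R=GRGR U=WBWR F=OWGW D=YOYG B=YRYB
After move 3 (U'): U=BRWW F=BBGW R=OWGR B=GRYB L=YROO
After move 4 (R'): R=WROG U=BYWG F=BRGW D=YBYW B=GROB
After move 5 (U'): U=YGBW F=YRGW R=BROG B=WROB L=GROO
After move 6 (R'): R=RGBO U=YOBW F=YGGW D=YRYW B=WRBB
Query: F face = YGGW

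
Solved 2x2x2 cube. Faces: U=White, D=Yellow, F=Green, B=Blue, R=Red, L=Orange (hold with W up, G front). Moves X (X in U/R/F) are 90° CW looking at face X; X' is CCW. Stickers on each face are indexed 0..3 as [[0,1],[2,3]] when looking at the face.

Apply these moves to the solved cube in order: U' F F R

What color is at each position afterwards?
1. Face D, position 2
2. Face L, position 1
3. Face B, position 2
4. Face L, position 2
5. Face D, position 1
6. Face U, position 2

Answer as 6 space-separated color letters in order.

After move 1 (U'): U=WWWW F=OOGG R=GGRR B=RRBB L=BBOO
After move 2 (F): F=GOGO U=WWOB R=WGWR D=RGYY L=BYOY
After move 3 (F): F=GGOO U=WWYY R=OGBR D=WWYY L=BROG
After move 4 (R): R=BORG U=WGYO F=GWOY D=WBYR B=YRWB
Query 1: D[2] = Y
Query 2: L[1] = R
Query 3: B[2] = W
Query 4: L[2] = O
Query 5: D[1] = B
Query 6: U[2] = Y

Answer: Y R W O B Y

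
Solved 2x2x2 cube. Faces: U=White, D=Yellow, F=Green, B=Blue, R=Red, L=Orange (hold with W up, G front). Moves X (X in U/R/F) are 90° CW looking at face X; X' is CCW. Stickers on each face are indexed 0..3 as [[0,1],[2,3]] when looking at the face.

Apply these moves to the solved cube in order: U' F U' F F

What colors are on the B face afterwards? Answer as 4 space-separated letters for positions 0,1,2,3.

Answer: W G B B

Derivation:
After move 1 (U'): U=WWWW F=OOGG R=GGRR B=RRBB L=BBOO
After move 2 (F): F=GOGO U=WWOB R=WGWR D=RGYY L=BYOY
After move 3 (U'): U=WBWO F=BYGO R=GOWR B=WGBB L=RROY
After move 4 (F): F=GBOY U=WBYR R=WOOR D=WGYY L=RROG
After move 5 (F): F=OGYB U=WBGR R=YORR D=OWYY L=RWOG
Query: B face = WGBB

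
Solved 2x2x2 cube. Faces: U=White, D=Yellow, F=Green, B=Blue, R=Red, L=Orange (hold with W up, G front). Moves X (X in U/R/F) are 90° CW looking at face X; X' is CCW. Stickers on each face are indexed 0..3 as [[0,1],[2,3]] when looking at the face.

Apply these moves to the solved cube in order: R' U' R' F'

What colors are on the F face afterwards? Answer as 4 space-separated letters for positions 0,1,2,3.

After move 1 (R'): R=RRRR U=WBWB F=GWGW D=YGYG B=YBYB
After move 2 (U'): U=BBWW F=OOGW R=GWRR B=RRYB L=YBOO
After move 3 (R'): R=WRGR U=BYWR F=OBGW D=YOYW B=GRGB
After move 4 (F'): F=BWOG U=BYWG R=ORYR D=BOYW L=YROW
Query: F face = BWOG

Answer: B W O G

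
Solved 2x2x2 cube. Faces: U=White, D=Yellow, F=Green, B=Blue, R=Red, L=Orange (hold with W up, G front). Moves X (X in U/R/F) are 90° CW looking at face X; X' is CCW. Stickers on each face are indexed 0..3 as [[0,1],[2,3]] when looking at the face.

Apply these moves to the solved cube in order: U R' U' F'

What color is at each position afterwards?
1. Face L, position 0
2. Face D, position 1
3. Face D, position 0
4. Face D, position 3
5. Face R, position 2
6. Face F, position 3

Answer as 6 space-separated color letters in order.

After move 1 (U): U=WWWW F=RRGG R=BBRR B=OOBB L=GGOO
After move 2 (R'): R=BRBR U=WBWO F=RWGW D=YRYG B=YOYB
After move 3 (U'): U=BOWW F=GGGW R=RWBR B=BRYB L=YOOO
After move 4 (F'): F=GWGG U=BORB R=RWYR D=OOYG L=YWOW
Query 1: L[0] = Y
Query 2: D[1] = O
Query 3: D[0] = O
Query 4: D[3] = G
Query 5: R[2] = Y
Query 6: F[3] = G

Answer: Y O O G Y G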